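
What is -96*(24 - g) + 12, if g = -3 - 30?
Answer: -5460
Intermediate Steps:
g = -33
-96*(24 - g) + 12 = -96*(24 - 1*(-33)) + 12 = -96*(24 + 33) + 12 = -96*57 + 12 = -5472 + 12 = -5460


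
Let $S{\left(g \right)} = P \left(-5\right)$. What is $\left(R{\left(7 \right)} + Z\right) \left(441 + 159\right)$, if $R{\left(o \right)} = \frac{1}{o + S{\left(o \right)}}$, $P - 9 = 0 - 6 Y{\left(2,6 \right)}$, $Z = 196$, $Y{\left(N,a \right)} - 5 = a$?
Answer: $\frac{8584950}{73} \approx 1.176 \cdot 10^{5}$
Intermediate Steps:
$Y{\left(N,a \right)} = 5 + a$
$P = -57$ ($P = 9 + \left(0 - 6 \left(5 + 6\right)\right) = 9 + \left(0 - 6 \cdot 11\right) = 9 + \left(0 - 66\right) = 9 - 66 = -57$)
$S{\left(g \right)} = 285$ ($S{\left(g \right)} = \left(-57\right) \left(-5\right) = 285$)
$R{\left(o \right)} = \frac{1}{285 + o}$ ($R{\left(o \right)} = \frac{1}{o + 285} = \frac{1}{285 + o}$)
$\left(R{\left(7 \right)} + Z\right) \left(441 + 159\right) = \left(\frac{1}{285 + 7} + 196\right) \left(441 + 159\right) = \left(\frac{1}{292} + 196\right) 600 = \frac{57233}{292} \cdot 600 = \frac{8584950}{73}$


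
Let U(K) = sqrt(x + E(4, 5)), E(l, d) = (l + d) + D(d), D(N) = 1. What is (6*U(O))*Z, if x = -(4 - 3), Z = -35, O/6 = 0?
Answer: -630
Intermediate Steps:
O = 0 (O = 6*0 = 0)
E(l, d) = 1 + d + l (E(l, d) = (l + d) + 1 = (d + l) + 1 = 1 + d + l)
x = -1 (x = -1*1 = -1)
U(K) = 3 (U(K) = sqrt(-1 + (1 + 5 + 4)) = sqrt(-1 + 10) = sqrt(9) = 3)
(6*U(O))*Z = (6*3)*(-35) = 18*(-35) = -630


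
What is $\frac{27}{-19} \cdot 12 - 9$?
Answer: $- \frac{495}{19} \approx -26.053$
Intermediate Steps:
$\frac{27}{-19} \cdot 12 - 9 = 27 \left(- \frac{1}{19}\right) 12 - 9 = \left(- \frac{27}{19}\right) 12 - 9 = - \frac{324}{19} - 9 = - \frac{495}{19}$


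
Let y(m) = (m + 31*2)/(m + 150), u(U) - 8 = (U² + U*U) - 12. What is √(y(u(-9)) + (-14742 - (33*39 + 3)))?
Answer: I*√785533/7 ≈ 126.61*I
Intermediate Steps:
u(U) = -4 + 2*U² (u(U) = 8 + ((U² + U*U) - 12) = 8 + ((U² + U²) - 12) = 8 + (2*U² - 12) = 8 + (-12 + 2*U²) = -4 + 2*U²)
y(m) = (62 + m)/(150 + m) (y(m) = (m + 62)/(150 + m) = (62 + m)/(150 + m))
√(y(u(-9)) + (-14742 - (33*39 + 3))) = √((62 + (-4 + 2*(-9)²))/(150 + (-4 + 2*(-9)²)) + (-14742 - (33*39 + 3))) = √((62 + (-4 + 2*81))/(150 + (-4 + 2*81)) + (-14742 - (1287 + 3))) = √((62 + (-4 + 162))/(150 + (-4 + 162)) + (-14742 - 1*1290)) = √((62 + 158)/(150 + 158) + (-14742 - 1290)) = √(220/308 - 16032) = √((1/308)*220 - 16032) = √(5/7 - 16032) = √(-112219/7) = I*√785533/7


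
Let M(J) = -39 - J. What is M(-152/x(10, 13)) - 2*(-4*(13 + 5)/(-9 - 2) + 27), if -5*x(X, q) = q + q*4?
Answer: -16843/143 ≈ -117.78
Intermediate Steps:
x(X, q) = -q (x(X, q) = -(q + q*4)/5 = -(q + 4*q)/5 = -q)
M(-152/x(10, 13)) - 2*(-4*(13 + 5)/(-9 - 2) + 27) = (-39 - (-152)/((-1*13))) - 2*(-4*(13 + 5)/(-9 - 2) + 27) = (-39 - (-152)/(-13)) - 2*(-72/(-11) + 27) = (-39 - (-152)*(-1)/13) - 2*(-72*(-1)/11 + 27) = (-39 - 1*152/13) - 2*(-4*(-18/11) + 27) = (-39 - 152/13) - 2*(72/11 + 27) = -659/13 - 2*369/11 = -659/13 - 738/11 = -16843/143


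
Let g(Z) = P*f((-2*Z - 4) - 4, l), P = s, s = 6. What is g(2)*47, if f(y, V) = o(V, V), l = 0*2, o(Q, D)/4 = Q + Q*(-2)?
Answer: 0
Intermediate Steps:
P = 6
o(Q, D) = -4*Q (o(Q, D) = 4*(Q + Q*(-2)) = 4*(Q - 2*Q) = 4*(-Q) = -4*Q)
l = 0
f(y, V) = -4*V
g(Z) = 0 (g(Z) = 6*(-4*0) = 6*0 = 0)
g(2)*47 = 0*47 = 0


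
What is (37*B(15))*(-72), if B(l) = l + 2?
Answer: -45288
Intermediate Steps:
B(l) = 2 + l
(37*B(15))*(-72) = (37*(2 + 15))*(-72) = (37*17)*(-72) = 629*(-72) = -45288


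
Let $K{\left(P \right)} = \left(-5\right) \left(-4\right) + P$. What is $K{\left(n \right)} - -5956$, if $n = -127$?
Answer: $5849$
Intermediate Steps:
$K{\left(P \right)} = 20 + P$
$K{\left(n \right)} - -5956 = \left(20 - 127\right) - -5956 = -107 + 5956 = 5849$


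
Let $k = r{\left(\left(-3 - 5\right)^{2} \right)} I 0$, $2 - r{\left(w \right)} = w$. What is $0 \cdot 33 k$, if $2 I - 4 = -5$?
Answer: $0$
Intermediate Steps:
$r{\left(w \right)} = 2 - w$
$I = - \frac{1}{2}$ ($I = 2 + \frac{1}{2} \left(-5\right) = 2 - \frac{5}{2} = - \frac{1}{2} \approx -0.5$)
$k = 0$ ($k = \left(2 - \left(-3 - 5\right)^{2}\right) \left(- \frac{1}{2}\right) 0 = \left(2 - \left(-8\right)^{2}\right) \left(- \frac{1}{2}\right) 0 = \left(2 - 64\right) \left(- \frac{1}{2}\right) 0 = \left(-62\right) \left(- \frac{1}{2}\right) 0 = 31 \cdot 0 = 0$)
$0 \cdot 33 k = 0 \cdot 33 \cdot 0 = 0 \cdot 0 = 0$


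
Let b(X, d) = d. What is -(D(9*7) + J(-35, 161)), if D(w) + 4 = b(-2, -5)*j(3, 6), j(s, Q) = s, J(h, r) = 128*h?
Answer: 4499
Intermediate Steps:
D(w) = -19 (D(w) = -4 - 5*3 = -4 - 15 = -19)
-(D(9*7) + J(-35, 161)) = -(-19 + 128*(-35)) = -(-19 - 4480) = -1*(-4499) = 4499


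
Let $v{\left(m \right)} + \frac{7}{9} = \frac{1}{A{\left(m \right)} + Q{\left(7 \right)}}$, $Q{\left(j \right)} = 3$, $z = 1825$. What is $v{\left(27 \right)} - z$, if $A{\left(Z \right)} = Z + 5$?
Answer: $- \frac{575111}{315} \approx -1825.8$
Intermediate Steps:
$A{\left(Z \right)} = 5 + Z$
$v{\left(m \right)} = - \frac{7}{9} + \frac{1}{8 + m}$ ($v{\left(m \right)} = - \frac{7}{9} + \frac{1}{\left(5 + m\right) + 3} = - \frac{7}{9} + \frac{1}{8 + m}$)
$v{\left(27 \right)} - z = \frac{-47 - 189}{9 \left(8 + 27\right)} - 1825 = \frac{-47 - 189}{9 \cdot 35} - 1825 = \frac{1}{9} \cdot \frac{1}{35} \left(-236\right) - 1825 = - \frac{236}{315} - 1825 = - \frac{575111}{315}$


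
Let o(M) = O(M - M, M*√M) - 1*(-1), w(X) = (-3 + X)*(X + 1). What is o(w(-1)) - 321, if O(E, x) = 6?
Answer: -314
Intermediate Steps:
w(X) = (1 + X)*(-3 + X) (w(X) = (-3 + X)*(1 + X) = (1 + X)*(-3 + X))
o(M) = 7 (o(M) = 6 - 1*(-1) = 6 + 1 = 7)
o(w(-1)) - 321 = 7 - 321 = -314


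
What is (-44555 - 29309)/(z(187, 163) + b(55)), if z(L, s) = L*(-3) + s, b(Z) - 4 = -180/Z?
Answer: 406252/2185 ≈ 185.93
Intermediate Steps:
b(Z) = 4 - 180/Z
z(L, s) = s - 3*L (z(L, s) = -3*L + s = s - 3*L)
(-44555 - 29309)/(z(187, 163) + b(55)) = (-44555 - 29309)/((163 - 3*187) + (4 - 180/55)) = -73864/((163 - 561) + (4 - 180*1/55)) = -73864/(-398 + (4 - 36/11)) = -73864/(-398 + 8/11) = -73864/(-4370/11) = -73864*(-11/4370) = 406252/2185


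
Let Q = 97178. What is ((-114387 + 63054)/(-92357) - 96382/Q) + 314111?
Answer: 1409581921469253/4487534273 ≈ 3.1411e+5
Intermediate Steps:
((-114387 + 63054)/(-92357) - 96382/Q) + 314111 = ((-114387 + 63054)/(-92357) - 96382/97178) + 314111 = (-51333*(-1/92357) - 96382*1/97178) + 314111 = (51333/92357 - 48191/48589) + 314111 = -1956557050/4487534273 + 314111 = 1409581921469253/4487534273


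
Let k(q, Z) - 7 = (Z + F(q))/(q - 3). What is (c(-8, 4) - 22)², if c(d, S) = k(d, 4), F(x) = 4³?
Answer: 54289/121 ≈ 448.67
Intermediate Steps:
F(x) = 64
k(q, Z) = 7 + (64 + Z)/(-3 + q) (k(q, Z) = 7 + (Z + 64)/(q - 3) = 7 + (64 + Z)/(-3 + q))
c(d, S) = (47 + 7*d)/(-3 + d) (c(d, S) = (43 + 4 + 7*d)/(-3 + d) = (47 + 7*d)/(-3 + d))
(c(-8, 4) - 22)² = ((47 + 7*(-8))/(-3 - 8) - 22)² = ((47 - 56)/(-11) - 22)² = (-1/11*(-9) - 22)² = (9/11 - 22)² = (-233/11)² = 54289/121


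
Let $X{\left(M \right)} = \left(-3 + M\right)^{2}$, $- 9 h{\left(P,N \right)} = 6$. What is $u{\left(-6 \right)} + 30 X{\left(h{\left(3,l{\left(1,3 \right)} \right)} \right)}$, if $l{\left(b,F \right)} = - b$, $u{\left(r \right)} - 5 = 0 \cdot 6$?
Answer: $\frac{1225}{3} \approx 408.33$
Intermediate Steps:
$u{\left(r \right)} = 5$ ($u{\left(r \right)} = 5 + 0 \cdot 6 = 5 + 0 = 5$)
$h{\left(P,N \right)} = - \frac{2}{3}$ ($h{\left(P,N \right)} = \left(- \frac{1}{9}\right) 6 = - \frac{2}{3}$)
$u{\left(-6 \right)} + 30 X{\left(h{\left(3,l{\left(1,3 \right)} \right)} \right)} = 5 + 30 \left(-3 - \frac{2}{3}\right)^{2} = 5 + 30 \left(- \frac{11}{3}\right)^{2} = 5 + 30 \cdot \frac{121}{9} = 5 + \frac{1210}{3} = \frac{1225}{3}$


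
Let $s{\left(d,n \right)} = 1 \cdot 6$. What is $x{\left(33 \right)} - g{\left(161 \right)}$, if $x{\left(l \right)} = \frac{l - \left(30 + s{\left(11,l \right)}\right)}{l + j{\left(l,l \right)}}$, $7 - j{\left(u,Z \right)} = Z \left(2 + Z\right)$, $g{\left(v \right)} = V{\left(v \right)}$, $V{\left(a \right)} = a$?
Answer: $- \frac{179512}{1115} \approx -161.0$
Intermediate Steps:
$g{\left(v \right)} = v$
$j{\left(u,Z \right)} = 7 - Z \left(2 + Z\right)$
$s{\left(d,n \right)} = 6$
$x{\left(l \right)} = \frac{-36 + l}{7 - l - l^{2}}$ ($x{\left(l \right)} = \frac{l - 36}{l - \left(-7 + l^{2} + 2 l\right)} = \frac{l - 36}{7 - l - l^{2}} = \frac{-36 + l}{7 - l - l^{2}}$)
$x{\left(33 \right)} - g{\left(161 \right)} = \frac{36 - 33}{-7 + 33 + 33^{2}} - 161 = \frac{36 - 33}{-7 + 33 + 1089} - 161 = \frac{1}{1115} \cdot 3 - 161 = \frac{3}{1115} - 161 = - \frac{179512}{1115}$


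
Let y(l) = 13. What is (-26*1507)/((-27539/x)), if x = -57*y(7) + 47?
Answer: -27192308/27539 ≈ -987.41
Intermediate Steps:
x = -694 (x = -57*13 + 47 = -741 + 47 = -694)
(-26*1507)/((-27539/x)) = (-26*1507)/((-27539/(-694))) = -39182/((-27539*(-1/694))) = -39182/27539/694 = -39182*694/27539 = -27192308/27539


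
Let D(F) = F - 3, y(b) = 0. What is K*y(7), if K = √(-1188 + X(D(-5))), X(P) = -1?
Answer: 0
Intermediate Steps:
D(F) = -3 + F
K = I*√1189 (K = √(-1188 - 1) = √(-1189) = I*√1189 ≈ 34.482*I)
K*y(7) = (I*√1189)*0 = 0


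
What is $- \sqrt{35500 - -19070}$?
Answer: $- \sqrt{54570} \approx -233.6$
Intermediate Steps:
$- \sqrt{35500 - -19070} = - \sqrt{35500 + \left(-5414 + 24484\right)} = - \sqrt{35500 + 19070} = - \sqrt{54570}$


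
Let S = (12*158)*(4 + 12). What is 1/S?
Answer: 1/30336 ≈ 3.2964e-5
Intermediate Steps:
S = 30336 (S = 1896*16 = 30336)
1/S = 1/30336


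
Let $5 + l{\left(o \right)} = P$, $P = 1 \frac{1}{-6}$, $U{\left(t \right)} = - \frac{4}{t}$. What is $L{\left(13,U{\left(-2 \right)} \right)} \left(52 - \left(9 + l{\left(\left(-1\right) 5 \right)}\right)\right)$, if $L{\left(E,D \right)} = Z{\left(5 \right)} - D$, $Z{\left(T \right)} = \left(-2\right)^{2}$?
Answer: $\frac{289}{3} \approx 96.333$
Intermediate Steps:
$P = - \frac{1}{6}$ ($P = 1 \left(- \frac{1}{6}\right) = - \frac{1}{6} \approx -0.16667$)
$l{\left(o \right)} = - \frac{31}{6}$ ($l{\left(o \right)} = -5 - \frac{1}{6} = - \frac{31}{6}$)
$Z{\left(T \right)} = 4$
$L{\left(E,D \right)} = 4 - D$
$L{\left(13,U{\left(-2 \right)} \right)} \left(52 - \left(9 + l{\left(\left(-1\right) 5 \right)}\right)\right) = \left(4 - - \frac{4}{-2}\right) \left(52 - \frac{23}{6}\right) = \left(4 - \left(-4\right) \left(- \frac{1}{2}\right)\right) \left(52 + \left(-9 + \frac{31}{6}\right)\right) = \left(4 - 2\right) \left(52 - \frac{23}{6}\right) = \left(4 - 2\right) \frac{289}{6} = 2 \cdot \frac{289}{6} = \frac{289}{3}$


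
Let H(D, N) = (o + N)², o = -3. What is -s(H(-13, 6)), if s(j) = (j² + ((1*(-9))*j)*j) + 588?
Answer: 60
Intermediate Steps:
H(D, N) = (-3 + N)²
s(j) = 588 - 8*j² (s(j) = (j² + (-9*j)*j) + 588 = (j² - 9*j²) + 588 = -8*j² + 588 = 588 - 8*j²)
-s(H(-13, 6)) = -(588 - 8*(-3 + 6)⁴) = -(588 - 8*(3²)²) = -(588 - 8*9²) = -(588 - 8*81) = -(588 - 648) = -1*(-60) = 60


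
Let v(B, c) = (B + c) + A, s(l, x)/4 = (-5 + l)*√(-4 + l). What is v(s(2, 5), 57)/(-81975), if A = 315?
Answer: -124/27325 + 4*I*√2/27325 ≈ -0.004538 + 0.00020702*I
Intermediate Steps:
s(l, x) = 4*√(-4 + l)*(-5 + l) (s(l, x) = 4*((-5 + l)*√(-4 + l)) = 4*(√(-4 + l)*(-5 + l)) = 4*√(-4 + l)*(-5 + l))
v(B, c) = 315 + B + c (v(B, c) = (B + c) + 315 = 315 + B + c)
v(s(2, 5), 57)/(-81975) = (315 + 4*√(-4 + 2)*(-5 + 2) + 57)/(-81975) = (315 + 4*√(-2)*(-3) + 57)*(-1/81975) = (315 + 4*(I*√2)*(-3) + 57)*(-1/81975) = (315 - 12*I*√2 + 57)*(-1/81975) = (372 - 12*I*√2)*(-1/81975) = -124/27325 + 4*I*√2/27325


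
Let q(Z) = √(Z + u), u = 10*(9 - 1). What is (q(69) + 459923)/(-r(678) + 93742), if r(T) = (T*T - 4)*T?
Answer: -459923/311569298 - √149/311569298 ≈ -0.0014762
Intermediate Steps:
u = 80 (u = 10*8 = 80)
q(Z) = √(80 + Z) (q(Z) = √(Z + 80) = √(80 + Z))
r(T) = T*(-4 + T²) (r(T) = (T² - 4)*T = (-4 + T²)*T = T*(-4 + T²))
(q(69) + 459923)/(-r(678) + 93742) = (√(80 + 69) + 459923)/(-678*(-4 + 678²) + 93742) = (√149 + 459923)/(-678*(-4 + 459684) + 93742) = (459923 + √149)/(-678*459680 + 93742) = (459923 + √149)/(-1*311663040 + 93742) = (459923 + √149)/(-311663040 + 93742) = (459923 + √149)/(-311569298) = (459923 + √149)*(-1/311569298) = -459923/311569298 - √149/311569298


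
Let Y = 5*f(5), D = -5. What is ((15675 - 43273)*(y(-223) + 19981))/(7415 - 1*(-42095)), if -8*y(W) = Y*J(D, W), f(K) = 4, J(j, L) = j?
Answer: -551780613/49510 ≈ -11145.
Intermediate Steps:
Y = 20 (Y = 5*4 = 20)
y(W) = 25/2 (y(W) = -5*(-5)/2 = -⅛*(-100) = 25/2)
((15675 - 43273)*(y(-223) + 19981))/(7415 - 1*(-42095)) = ((15675 - 43273)*(25/2 + 19981))/(7415 - 1*(-42095)) = (-27598*39987/2)/(7415 + 42095) = -551780613/49510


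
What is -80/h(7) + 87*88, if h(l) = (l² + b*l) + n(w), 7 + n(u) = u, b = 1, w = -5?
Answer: 84196/11 ≈ 7654.2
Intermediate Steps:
n(u) = -7 + u
h(l) = -12 + l + l² (h(l) = (l² + 1*l) + (-7 - 5) = (l² + l) - 12 = (l + l²) - 12 = -12 + l + l²)
-80/h(7) + 87*88 = -80/(-12 + 7 + 7²) + 87*88 = -80/(-12 + 7 + 49) + 7656 = -80/44 + 7656 = -80*1/44 + 7656 = -20/11 + 7656 = 84196/11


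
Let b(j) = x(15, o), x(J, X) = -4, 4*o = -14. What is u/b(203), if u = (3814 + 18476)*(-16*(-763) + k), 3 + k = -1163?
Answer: -61531545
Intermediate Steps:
k = -1166 (k = -3 - 1163 = -1166)
o = -7/2 (o = (¼)*(-14) = -7/2 ≈ -3.5000)
b(j) = -4
u = 246126180 (u = (3814 + 18476)*(-16*(-763) - 1166) = 22290*(12208 - 1166) = 22290*11042 = 246126180)
u/b(203) = 246126180/(-4) = 246126180*(-¼) = -61531545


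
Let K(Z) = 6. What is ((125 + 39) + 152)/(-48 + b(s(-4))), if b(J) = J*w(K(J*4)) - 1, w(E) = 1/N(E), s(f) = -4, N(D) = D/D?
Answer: -316/53 ≈ -5.9623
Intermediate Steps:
N(D) = 1
w(E) = 1 (w(E) = 1/1 = 1)
b(J) = -1 + J (b(J) = J*1 - 1 = J - 1 = -1 + J)
((125 + 39) + 152)/(-48 + b(s(-4))) = ((125 + 39) + 152)/(-48 + (-1 - 4)) = (164 + 152)/(-48 - 5) = 316/(-53) = 316*(-1/53) = -316/53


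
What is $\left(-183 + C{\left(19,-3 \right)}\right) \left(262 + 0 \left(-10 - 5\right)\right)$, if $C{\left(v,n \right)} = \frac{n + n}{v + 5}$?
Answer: $- \frac{96023}{2} \approx -48012.0$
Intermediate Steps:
$C{\left(v,n \right)} = \frac{2 n}{5 + v}$
$\left(-183 + C{\left(19,-3 \right)}\right) \left(262 + 0 \left(-10 - 5\right)\right) = \left(-183 + 2 \left(-3\right) \frac{1}{5 + 19}\right) \left(262 + 0 \left(-10 - 5\right)\right) = \left(-183 + 2 \left(-3\right) \frac{1}{24}\right) \left(262 + 0 \left(-15\right)\right) = \left(-183 + 2 \left(-3\right) \frac{1}{24}\right) \left(262 + 0\right) = \left(-183 - \frac{1}{4}\right) 262 = \left(- \frac{733}{4}\right) 262 = - \frac{96023}{2}$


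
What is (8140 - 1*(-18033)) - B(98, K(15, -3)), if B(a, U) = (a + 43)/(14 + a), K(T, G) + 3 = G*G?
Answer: 2931235/112 ≈ 26172.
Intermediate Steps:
K(T, G) = -3 + G**2 (K(T, G) = -3 + G*G = -3 + G**2)
B(a, U) = (43 + a)/(14 + a)
(8140 - 1*(-18033)) - B(98, K(15, -3)) = (8140 - 1*(-18033)) - (43 + 98)/(14 + 98) = (8140 + 18033) - 141/112 = 26173 - 141/112 = 2931235/112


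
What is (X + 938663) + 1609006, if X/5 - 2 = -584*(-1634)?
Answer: 7318959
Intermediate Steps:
X = 4771290 (X = 10 + 5*(-584*(-1634)) = 10 + 5*954256 = 10 + 4771280 = 4771290)
(X + 938663) + 1609006 = (4771290 + 938663) + 1609006 = 5709953 + 1609006 = 7318959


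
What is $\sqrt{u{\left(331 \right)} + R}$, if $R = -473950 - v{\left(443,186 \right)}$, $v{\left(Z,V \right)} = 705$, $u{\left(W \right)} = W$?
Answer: $58 i \sqrt{141} \approx 688.71 i$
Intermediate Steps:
$R = -474655$ ($R = -473950 - 705 = -474655$)
$\sqrt{u{\left(331 \right)} + R} = \sqrt{331 - 474655} = \sqrt{-474324} = 58 i \sqrt{141}$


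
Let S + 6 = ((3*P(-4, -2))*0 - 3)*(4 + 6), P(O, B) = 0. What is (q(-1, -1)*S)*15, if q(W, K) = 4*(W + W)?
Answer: 4320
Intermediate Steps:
q(W, K) = 8*W (q(W, K) = 4*(2*W) = 8*W)
S = -36 (S = -6 + ((3*0)*0 - 3)*(4 + 6) = -6 + (0*0 - 3)*10 = -6 + (0 - 3)*10 = -6 - 3*10 = -6 - 30 = -36)
(q(-1, -1)*S)*15 = ((8*(-1))*(-36))*15 = -8*(-36)*15 = 288*15 = 4320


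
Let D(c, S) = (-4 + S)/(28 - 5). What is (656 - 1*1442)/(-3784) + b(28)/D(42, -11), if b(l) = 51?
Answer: -737807/9460 ≈ -77.992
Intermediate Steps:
D(c, S) = -4/23 + S/23 (D(c, S) = (-4 + S)/23 = (-4 + S)*(1/23) = -4/23 + S/23)
(656 - 1*1442)/(-3784) + b(28)/D(42, -11) = (656 - 1*1442)/(-3784) + 51/(-4/23 + (1/23)*(-11)) = (656 - 1442)*(-1/3784) + 51/(-4/23 - 11/23) = -786*(-1/3784) + 51/(-15/23) = 393/1892 + 51*(-23/15) = 393/1892 - 391/5 = -737807/9460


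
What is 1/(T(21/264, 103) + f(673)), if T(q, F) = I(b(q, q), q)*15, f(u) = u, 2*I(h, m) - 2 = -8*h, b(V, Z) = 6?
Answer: 1/328 ≈ 0.0030488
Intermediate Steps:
I(h, m) = 1 - 4*h (I(h, m) = 1 + (-8*h)/2 = 1 - 4*h)
T(q, F) = -345 (T(q, F) = (1 - 4*6)*15 = (1 - 24)*15 = -23*15 = -345)
1/(T(21/264, 103) + f(673)) = 1/(-345 + 673) = 1/328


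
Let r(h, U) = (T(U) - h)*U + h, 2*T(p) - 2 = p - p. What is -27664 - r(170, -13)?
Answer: -30031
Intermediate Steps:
T(p) = 1 (T(p) = 1 + (p - p)/2 = 1 + (½)*0 = 1 + 0 = 1)
r(h, U) = h + U*(1 - h) (r(h, U) = (1 - h)*U + h = U*(1 - h) + h = h + U*(1 - h))
-27664 - r(170, -13) = -27664 - (-13 + 170 - 1*(-13)*170) = -27664 - (-13 + 170 + 2210) = -27664 - 1*2367 = -27664 - 2367 = -30031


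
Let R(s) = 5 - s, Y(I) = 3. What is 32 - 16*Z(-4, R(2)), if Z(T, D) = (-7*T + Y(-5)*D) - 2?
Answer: -528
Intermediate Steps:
Z(T, D) = -2 - 7*T + 3*D (Z(T, D) = (-7*T + 3*D) - 2 = -2 - 7*T + 3*D)
32 - 16*Z(-4, R(2)) = 32 - 16*(-2 - 7*(-4) + 3*(5 - 1*2)) = 32 - 16*(-2 + 28 + 3*(5 - 2)) = 32 - 16*(-2 + 28 + 3*3) = 32 - 16*(-2 + 28 + 9) = 32 - 16*35 = 32 - 560 = -528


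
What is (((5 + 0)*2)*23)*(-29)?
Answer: -6670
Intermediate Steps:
(((5 + 0)*2)*23)*(-29) = ((5*2)*23)*(-29) = (10*23)*(-29) = 230*(-29) = -6670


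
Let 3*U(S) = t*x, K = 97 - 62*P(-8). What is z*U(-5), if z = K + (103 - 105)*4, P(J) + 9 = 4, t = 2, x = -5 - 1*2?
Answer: -1862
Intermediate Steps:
x = -7 (x = -5 - 2 = -7)
P(J) = -5 (P(J) = -9 + 4 = -5)
K = 407 (K = 97 - 62*(-5) = 97 + 310 = 407)
z = 399 (z = 407 + (103 - 105)*4 = 407 - 2*4 = 407 - 8 = 399)
U(S) = -14/3 (U(S) = (2*(-7))/3 = (⅓)*(-14) = -14/3)
z*U(-5) = 399*(-14/3) = -1862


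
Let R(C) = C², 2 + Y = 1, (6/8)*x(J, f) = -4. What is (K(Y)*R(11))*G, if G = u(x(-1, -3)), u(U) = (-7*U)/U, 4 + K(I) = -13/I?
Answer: -7623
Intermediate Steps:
x(J, f) = -16/3 (x(J, f) = (4/3)*(-4) = -16/3)
Y = -1 (Y = -2 + 1 = -1)
K(I) = -4 - 13/I
u(U) = -7
G = -7
(K(Y)*R(11))*G = ((-4 - 13/(-1))*11²)*(-7) = ((-4 - 13*(-1))*121)*(-7) = ((-4 + 13)*121)*(-7) = (9*121)*(-7) = 1089*(-7) = -7623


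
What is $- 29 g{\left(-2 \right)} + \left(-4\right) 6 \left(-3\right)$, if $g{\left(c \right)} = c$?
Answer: $130$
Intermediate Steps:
$- 29 g{\left(-2 \right)} + \left(-4\right) 6 \left(-3\right) = \left(-29\right) \left(-2\right) + \left(-4\right) 6 \left(-3\right) = 58 - -72 = 58 + 72 = 130$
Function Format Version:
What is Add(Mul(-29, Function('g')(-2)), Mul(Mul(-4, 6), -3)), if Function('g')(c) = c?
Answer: 130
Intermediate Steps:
Add(Mul(-29, Function('g')(-2)), Mul(Mul(-4, 6), -3)) = Add(Mul(-29, -2), Mul(Mul(-4, 6), -3)) = Add(58, Mul(-24, -3)) = Add(58, 72) = 130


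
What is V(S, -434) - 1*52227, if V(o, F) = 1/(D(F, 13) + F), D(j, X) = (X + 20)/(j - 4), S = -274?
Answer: -3309886271/63375 ≈ -52227.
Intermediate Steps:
D(j, X) = (20 + X)/(-4 + j)
V(o, F) = 1/(F + 33/(-4 + F)) (V(o, F) = 1/((20 + 13)/(-4 + F) + F) = 1/(33/(-4 + F) + F) = 1/(F + 33/(-4 + F)))
V(S, -434) - 1*52227 = (-4 - 434)/(33 - 434*(-4 - 434)) - 1*52227 = -438/(33 - 434*(-438)) - 52227 = -438/(33 + 190092) - 52227 = -438/190125 - 52227 = (1/190125)*(-438) - 52227 = -146/63375 - 52227 = -3309886271/63375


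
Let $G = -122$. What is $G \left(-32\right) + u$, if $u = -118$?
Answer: $3786$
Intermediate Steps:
$G \left(-32\right) + u = \left(-122\right) \left(-32\right) - 118 = 3904 - 118 = 3786$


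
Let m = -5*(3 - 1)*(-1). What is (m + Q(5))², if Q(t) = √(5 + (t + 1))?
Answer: (10 + √11)² ≈ 177.33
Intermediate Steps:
Q(t) = √(6 + t) (Q(t) = √(5 + (1 + t)) = √(6 + t))
m = 10 (m = -5*2*(-1) = -10*(-1) = 10)
(m + Q(5))² = (10 + √(6 + 5))² = (10 + √11)²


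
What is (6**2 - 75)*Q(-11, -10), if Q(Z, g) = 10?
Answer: -390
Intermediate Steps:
(6**2 - 75)*Q(-11, -10) = (6**2 - 75)*10 = (36 - 75)*10 = -39*10 = -390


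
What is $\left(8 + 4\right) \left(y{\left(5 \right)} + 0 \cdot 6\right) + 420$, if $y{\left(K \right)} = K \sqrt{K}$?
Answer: $420 + 60 \sqrt{5} \approx 554.16$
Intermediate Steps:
$y{\left(K \right)} = K^{\frac{3}{2}}$
$\left(8 + 4\right) \left(y{\left(5 \right)} + 0 \cdot 6\right) + 420 = \left(8 + 4\right) \left(5^{\frac{3}{2}} + 0 \cdot 6\right) + 420 = 12 \left(5 \sqrt{5} + 0\right) + 420 = 12 \cdot 5 \sqrt{5} + 420 = 60 \sqrt{5} + 420 = 420 + 60 \sqrt{5}$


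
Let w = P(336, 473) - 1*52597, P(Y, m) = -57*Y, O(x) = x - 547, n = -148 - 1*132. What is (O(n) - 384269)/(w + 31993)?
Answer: 96274/9939 ≈ 9.6865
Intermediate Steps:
n = -280 (n = -148 - 132 = -280)
O(x) = -547 + x
w = -71749 (w = -57*336 - 1*52597 = -19152 - 52597 = -71749)
(O(n) - 384269)/(w + 31993) = ((-547 - 280) - 384269)/(-71749 + 31993) = (-827 - 384269)/(-39756) = -385096*(-1/39756) = 96274/9939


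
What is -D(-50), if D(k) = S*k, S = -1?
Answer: -50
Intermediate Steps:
D(k) = -k
-D(-50) = -(-1)*(-50) = -1*50 = -50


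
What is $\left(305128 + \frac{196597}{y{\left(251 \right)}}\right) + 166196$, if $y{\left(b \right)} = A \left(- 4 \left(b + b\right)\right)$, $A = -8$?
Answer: $\frac{7571545333}{16064} \approx 4.7134 \cdot 10^{5}$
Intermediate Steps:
$y{\left(b \right)} = 64 b$ ($y{\left(b \right)} = - 8 \left(- 4 \left(b + b\right)\right) = - 8 \left(- 4 \cdot 2 b\right) = - 8 \left(- 8 b\right) = 64 b$)
$\left(305128 + \frac{196597}{y{\left(251 \right)}}\right) + 166196 = \left(305128 + \frac{196597}{64 \cdot 251}\right) + 166196 = \left(305128 + \frac{196597}{16064}\right) + 166196 = \frac{4901772789}{16064} + 166196 = \frac{7571545333}{16064}$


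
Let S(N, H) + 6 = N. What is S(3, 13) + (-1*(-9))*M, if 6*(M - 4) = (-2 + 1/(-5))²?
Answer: 2013/50 ≈ 40.260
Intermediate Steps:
S(N, H) = -6 + N
M = 721/150 (M = 4 + (-2 + 1/(-5))²/6 = 4 + (-2 - ⅕)²/6 = 4 + (-11/5)²/6 = 4 + (⅙)*(121/25) = 4 + 121/150 = 721/150 ≈ 4.8067)
S(3, 13) + (-1*(-9))*M = (-6 + 3) - 1*(-9)*(721/150) = -3 + 9*(721/150) = -3 + 2163/50 = 2013/50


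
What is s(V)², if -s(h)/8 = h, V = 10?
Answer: 6400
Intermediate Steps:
s(h) = -8*h
s(V)² = (-8*10)² = (-80)² = 6400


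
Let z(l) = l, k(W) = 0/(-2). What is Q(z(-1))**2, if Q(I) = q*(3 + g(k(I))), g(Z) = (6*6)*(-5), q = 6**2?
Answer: 40602384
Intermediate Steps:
k(W) = 0 (k(W) = 0*(-1/2) = 0)
q = 36
g(Z) = -180 (g(Z) = 36*(-5) = -180)
Q(I) = -6372 (Q(I) = 36*(3 - 180) = 36*(-177) = -6372)
Q(z(-1))**2 = (-6372)**2 = 40602384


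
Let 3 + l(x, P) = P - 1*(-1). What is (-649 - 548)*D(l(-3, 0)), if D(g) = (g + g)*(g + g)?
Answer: -19152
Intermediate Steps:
l(x, P) = -2 + P (l(x, P) = -3 + (P - 1*(-1)) = -3 + (P + 1) = -3 + (1 + P) = -2 + P)
D(g) = 4*g² (D(g) = (2*g)*(2*g) = 4*g²)
(-649 - 548)*D(l(-3, 0)) = (-649 - 548)*(4*(-2 + 0)²) = -4788*(-2)² = -4788*4 = -1197*16 = -19152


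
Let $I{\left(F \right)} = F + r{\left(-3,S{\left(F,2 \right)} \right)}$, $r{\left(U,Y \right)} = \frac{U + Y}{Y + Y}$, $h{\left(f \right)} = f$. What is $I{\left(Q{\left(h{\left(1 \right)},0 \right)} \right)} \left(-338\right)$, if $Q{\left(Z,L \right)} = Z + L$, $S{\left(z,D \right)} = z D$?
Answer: $- \frac{507}{2} \approx -253.5$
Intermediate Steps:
$S{\left(z,D \right)} = D z$
$r{\left(U,Y \right)} = \frac{U + Y}{2 Y}$
$Q{\left(Z,L \right)} = L + Z$
$I{\left(F \right)} = F + \frac{-3 + 2 F}{4 F}$ ($I{\left(F \right)} = F + \frac{-3 + 2 F}{2 \cdot 2 F} = F + \frac{\frac{1}{2 F} \left(-3 + 2 F\right)}{2} = F + \frac{-3 + 2 F}{4 F}$)
$I{\left(Q{\left(h{\left(1 \right)},0 \right)} \right)} \left(-338\right) = \left(\frac{1}{2} + \left(0 + 1\right) - \frac{3}{4 \left(0 + 1\right)}\right) \left(-338\right) = \left(\frac{1}{2} + 1 - \frac{3}{4 \cdot 1}\right) \left(-338\right) = \left(\frac{1}{2} + 1 - \frac{3}{4}\right) \left(-338\right) = \frac{3}{4} \left(-338\right) = - \frac{507}{2}$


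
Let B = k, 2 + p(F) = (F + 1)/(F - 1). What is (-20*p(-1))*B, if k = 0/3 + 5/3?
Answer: 200/3 ≈ 66.667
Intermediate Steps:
k = 5/3 (k = 0*(⅓) + 5*(⅓) = 0 + 5/3 = 5/3 ≈ 1.6667)
p(F) = -2 + (1 + F)/(-1 + F) (p(F) = -2 + (F + 1)/(F - 1) = -2 + (1 + F)/(-1 + F))
B = 5/3 ≈ 1.6667
(-20*p(-1))*B = -20*(3 - 1*(-1))/(-1 - 1)*(5/3) = -20*(3 + 1)/(-2)*(5/3) = -(-10)*4*(5/3) = -20*(-2)*(5/3) = 40*(5/3) = 200/3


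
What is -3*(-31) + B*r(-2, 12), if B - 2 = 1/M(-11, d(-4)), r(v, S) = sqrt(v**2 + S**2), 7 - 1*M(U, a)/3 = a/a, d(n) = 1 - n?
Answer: 93 + 37*sqrt(37)/9 ≈ 118.01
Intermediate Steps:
M(U, a) = 18 (M(U, a) = 21 - 3*a/a = 21 - 3*1 = 21 - 3 = 18)
r(v, S) = sqrt(S**2 + v**2)
B = 37/18 (B = 2 + 1/18 = 37/18 ≈ 2.0556)
-3*(-31) + B*r(-2, 12) = -3*(-31) + 37*sqrt(12**2 + (-2)**2)/18 = 93 + 37*sqrt(144 + 4)/18 = 93 + 37*sqrt(148)/18 = 93 + 37*(2*sqrt(37))/18 = 93 + 37*sqrt(37)/9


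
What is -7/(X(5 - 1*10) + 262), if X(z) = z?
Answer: -7/257 ≈ -0.027237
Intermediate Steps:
-7/(X(5 - 1*10) + 262) = -7/((5 - 1*10) + 262) = -7/((5 - 10) + 262) = -7/(-5 + 262) = -7/257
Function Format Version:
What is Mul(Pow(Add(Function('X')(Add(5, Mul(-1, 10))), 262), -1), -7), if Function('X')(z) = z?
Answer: Rational(-7, 257) ≈ -0.027237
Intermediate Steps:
Mul(Pow(Add(Function('X')(Add(5, Mul(-1, 10))), 262), -1), -7) = Mul(Pow(Add(Add(5, Mul(-1, 10)), 262), -1), -7) = Mul(Pow(Add(Add(5, -10), 262), -1), -7) = Mul(Pow(Add(-5, 262), -1), -7) = Mul(Pow(257, -1), -7) = Mul(Rational(1, 257), -7) = Rational(-7, 257)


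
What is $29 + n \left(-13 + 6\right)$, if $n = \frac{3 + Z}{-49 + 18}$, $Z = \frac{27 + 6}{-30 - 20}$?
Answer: $\frac{45769}{1550} \approx 29.528$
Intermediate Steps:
$Z = - \frac{33}{50}$ ($Z = \frac{33}{-50} = 33 \left(- \frac{1}{50}\right) = - \frac{33}{50} \approx -0.66$)
$n = - \frac{117}{1550}$ ($n = \frac{3 - \frac{33}{50}}{-49 + 18} = \frac{117}{50 \left(-31\right)} = \frac{117}{50} \left(- \frac{1}{31}\right) = - \frac{117}{1550} \approx -0.075484$)
$29 + n \left(-13 + 6\right) = 29 - \frac{117 \left(-13 + 6\right)}{1550} = 29 - - \frac{819}{1550} = 29 + \frac{819}{1550} = \frac{45769}{1550}$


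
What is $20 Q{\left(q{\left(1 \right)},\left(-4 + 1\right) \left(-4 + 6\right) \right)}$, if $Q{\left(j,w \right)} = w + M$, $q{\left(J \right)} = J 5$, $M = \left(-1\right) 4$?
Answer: $-200$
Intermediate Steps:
$M = -4$
$q{\left(J \right)} = 5 J$
$Q{\left(j,w \right)} = -4 + w$ ($Q{\left(j,w \right)} = w - 4 = -4 + w$)
$20 Q{\left(q{\left(1 \right)},\left(-4 + 1\right) \left(-4 + 6\right) \right)} = 20 \left(-4 + \left(-4 + 1\right) \left(-4 + 6\right)\right) = 20 \left(-4 - 6\right) = 20 \left(-10\right) = -200$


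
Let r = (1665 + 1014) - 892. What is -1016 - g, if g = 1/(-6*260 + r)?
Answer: -230633/227 ≈ -1016.0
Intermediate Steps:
r = 1787 (r = 2679 - 892 = 1787)
g = 1/227 (g = 1/(-6*260 + 1787) = 1/(-1560 + 1787) = 1/227 ≈ 0.0044053)
-1016 - g = -1016 - 1*1/227 = -1016 - 1/227 = -230633/227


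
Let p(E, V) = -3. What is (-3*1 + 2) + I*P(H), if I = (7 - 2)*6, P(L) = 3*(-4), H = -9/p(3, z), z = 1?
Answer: -361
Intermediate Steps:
H = 3 (H = -9/(-3) = -9*(-1/3) = 3)
P(L) = -12
I = 30 (I = 5*6 = 30)
(-3*1 + 2) + I*P(H) = (-3*1 + 2) + 30*(-12) = (-3 + 2) - 360 = -1 - 360 = -361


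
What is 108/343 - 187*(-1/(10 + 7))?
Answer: 3881/343 ≈ 11.315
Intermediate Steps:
108/343 - 187*(-1/(10 + 7)) = 108*(1/343) - 187/((-1*17)) = 108/343 - 187/(-17) = 108/343 - 187*(-1/17) = 108/343 + 11 = 3881/343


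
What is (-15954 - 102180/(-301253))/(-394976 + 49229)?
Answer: 1602029394/34719106997 ≈ 0.046143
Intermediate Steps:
(-15954 - 102180/(-301253))/(-394976 + 49229) = (-15954 - 102180*(-1/301253))/(-345747) = (-15954 + 102180/301253)*(-1/345747) = -4806088182/301253*(-1/345747) = 1602029394/34719106997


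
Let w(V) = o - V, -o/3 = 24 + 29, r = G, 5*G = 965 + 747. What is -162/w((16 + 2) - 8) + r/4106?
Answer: 1807594/1734785 ≈ 1.0420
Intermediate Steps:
G = 1712/5 (G = (965 + 747)/5 = (⅕)*1712 = 1712/5 ≈ 342.40)
r = 1712/5 ≈ 342.40
o = -159 (o = -3*(24 + 29) = -3*53 = -159)
w(V) = -159 - V
-162/w((16 + 2) - 8) + r/4106 = -162/(-159 - ((16 + 2) - 8)) + (1712/5)/4106 = -162/(-159 - (18 - 8)) + (1712/5)*(1/4106) = -162/(-159 - 1*10) + 856/10265 = -162/(-159 - 10) + 856/10265 = -162/(-169) + 856/10265 = -162*(-1/169) + 856/10265 = 162/169 + 856/10265 = 1807594/1734785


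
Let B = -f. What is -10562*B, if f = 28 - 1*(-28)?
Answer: 591472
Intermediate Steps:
f = 56 (f = 28 + 28 = 56)
B = -56 (B = -1*56 = -56)
-10562*B = -10562*(-56) = 591472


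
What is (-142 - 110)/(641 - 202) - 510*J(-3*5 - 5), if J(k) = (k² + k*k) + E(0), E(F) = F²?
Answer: -179112252/439 ≈ -4.0800e+5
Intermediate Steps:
J(k) = 2*k² (J(k) = (k² + k*k) + 0² = (k² + k²) + 0 = 2*k² + 0 = 2*k²)
(-142 - 110)/(641 - 202) - 510*J(-3*5 - 5) = (-142 - 110)/(641 - 202) - 1020*(-3*5 - 5)² = -252/439 - 1020*(-15 - 5)² = -252*1/439 - 1020*(-20)² = -252/439 - 1020*400 = -252/439 - 510*800 = -252/439 - 408000 = -179112252/439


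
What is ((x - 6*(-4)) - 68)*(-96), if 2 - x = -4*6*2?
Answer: -576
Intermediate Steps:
x = 50 (x = 2 - (-4*6)*2 = 2 - (-24)*2 = 2 - 1*(-48) = 2 + 48 = 50)
((x - 6*(-4)) - 68)*(-96) = ((50 - 6*(-4)) - 68)*(-96) = ((50 + 24) - 68)*(-96) = (74 - 68)*(-96) = 6*(-96) = -576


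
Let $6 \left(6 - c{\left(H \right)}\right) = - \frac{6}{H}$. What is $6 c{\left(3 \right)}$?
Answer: $38$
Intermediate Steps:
$c{\left(H \right)} = 6 + \frac{1}{H}$ ($c{\left(H \right)} = 6 - \frac{\left(-6\right) \frac{1}{H}}{6} = 6 + \frac{1}{H}$)
$6 c{\left(3 \right)} = 6 \left(6 + \frac{1}{3}\right) = 6 \cdot \frac{19}{3} = 38$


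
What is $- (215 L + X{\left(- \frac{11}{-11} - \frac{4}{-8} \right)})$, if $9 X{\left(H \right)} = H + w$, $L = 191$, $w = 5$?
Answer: $- \frac{739183}{18} \approx -41066.0$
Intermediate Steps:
$X{\left(H \right)} = \frac{5}{9} + \frac{H}{9}$ ($X{\left(H \right)} = \frac{H + 5}{9} = \frac{5 + H}{9} = \frac{5}{9} + \frac{H}{9}$)
$- (215 L + X{\left(- \frac{11}{-11} - \frac{4}{-8} \right)}) = - (215 \cdot 191 + \left(\frac{5}{9} + \frac{- \frac{11}{-11} - \frac{4}{-8}}{9}\right)) = - (41065 + \left(\frac{5}{9} + \frac{\left(-11\right) \left(- \frac{1}{11}\right) - - \frac{1}{2}}{9}\right)) = - (41065 + \left(\frac{5}{9} + \frac{1 + \frac{1}{2}}{9}\right)) = - (41065 + \left(\frac{5}{9} + \frac{1}{9} \cdot \frac{3}{2}\right)) = - (41065 + \left(\frac{5}{9} + \frac{1}{6}\right)) = - (41065 + \frac{13}{18}) = \left(-1\right) \frac{739183}{18} = - \frac{739183}{18}$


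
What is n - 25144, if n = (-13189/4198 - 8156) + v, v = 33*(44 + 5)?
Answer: -133018423/4198 ≈ -31686.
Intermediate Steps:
v = 1617 (v = 33*49 = 1617)
n = -27463911/4198 (n = (-13189/4198 - 8156) + 1617 = -34252077/4198 + 1617 = -27463911/4198 ≈ -6542.1)
n - 25144 = -27463911/4198 - 25144 = -133018423/4198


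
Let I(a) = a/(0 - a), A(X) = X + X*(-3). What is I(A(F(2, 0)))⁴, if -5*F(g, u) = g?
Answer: 1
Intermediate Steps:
F(g, u) = -g/5
A(X) = -2*X (A(X) = X - 3*X = -2*X)
I(a) = -1 (I(a) = a/((-a)) = a*(-1/a) = -1)
I(A(F(2, 0)))⁴ = (-1)⁴ = 1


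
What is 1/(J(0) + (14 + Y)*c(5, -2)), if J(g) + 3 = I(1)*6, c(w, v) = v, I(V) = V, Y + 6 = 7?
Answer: -1/27 ≈ -0.037037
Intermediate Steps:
Y = 1 (Y = -6 + 7 = 1)
J(g) = 3 (J(g) = -3 + 1*6 = -3 + 6 = 3)
1/(J(0) + (14 + Y)*c(5, -2)) = 1/(3 + (14 + 1)*(-2)) = 1/(3 + 15*(-2)) = 1/(3 - 30) = 1/(-27) = -1/27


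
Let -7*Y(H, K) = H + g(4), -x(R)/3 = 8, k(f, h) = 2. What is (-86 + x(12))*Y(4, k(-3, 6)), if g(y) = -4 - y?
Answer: -440/7 ≈ -62.857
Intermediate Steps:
x(R) = -24 (x(R) = -3*8 = -24)
Y(H, K) = 8/7 - H/7 (Y(H, K) = -(H + (-4 - 1*4))/7 = -(H + (-4 - 4))/7 = -(H - 8)/7 = -(-8 + H)/7 = 8/7 - H/7)
(-86 + x(12))*Y(4, k(-3, 6)) = (-86 - 24)*(8/7 - 1/7*4) = -110*(8/7 - 4/7) = -110*4/7 = -440/7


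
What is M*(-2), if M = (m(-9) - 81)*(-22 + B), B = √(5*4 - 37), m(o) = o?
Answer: -3960 + 180*I*√17 ≈ -3960.0 + 742.16*I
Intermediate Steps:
B = I*√17 (B = √(20 - 37) = √(-17) = I*√17 ≈ 4.1231*I)
M = 1980 - 90*I*√17 (M = (-9 - 81)*(-22 + I*√17) = -90*(-22 + I*√17) = 1980 - 90*I*√17 ≈ 1980.0 - 371.08*I)
M*(-2) = (1980 - 90*I*√17)*(-2) = -3960 + 180*I*√17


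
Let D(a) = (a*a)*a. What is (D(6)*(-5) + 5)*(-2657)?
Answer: 2856275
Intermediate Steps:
D(a) = a**3 (D(a) = a**2*a = a**3)
(D(6)*(-5) + 5)*(-2657) = (6**3*(-5) + 5)*(-2657) = (216*(-5) + 5)*(-2657) = (-1080 + 5)*(-2657) = -1075*(-2657) = 2856275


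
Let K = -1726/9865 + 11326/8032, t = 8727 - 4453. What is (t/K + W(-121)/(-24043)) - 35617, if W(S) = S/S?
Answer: -37832894440093748/1176517252797 ≈ -32157.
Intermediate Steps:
W(S) = 1
t = 4274
K = 48933879/39617840 (K = -1726*1/9865 + 11326*(1/8032) = -1726/9865 + 5663/4016 = 48933879/39617840 ≈ 1.2351)
(t/K + W(-121)/(-24043)) - 35617 = (4274/(48933879/39617840) + 1/(-24043)) - 35617 = (4274*(39617840/48933879) + 1*(-1/24043)) - 35617 = (169326648160/48933879 - 1/24043) - 35617 = 4071120552777001/1176517252797 - 35617 = -37832894440093748/1176517252797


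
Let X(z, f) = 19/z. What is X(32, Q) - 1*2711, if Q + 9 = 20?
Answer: -86733/32 ≈ -2710.4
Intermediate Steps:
Q = 11 (Q = -9 + 20 = 11)
X(32, Q) - 1*2711 = 19/32 - 1*2711 = 19*(1/32) - 2711 = 19/32 - 2711 = -86733/32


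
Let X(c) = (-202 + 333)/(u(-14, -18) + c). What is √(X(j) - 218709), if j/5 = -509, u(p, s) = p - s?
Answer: 10*I*√116705337/231 ≈ 467.66*I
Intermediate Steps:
j = -2545 (j = 5*(-509) = -2545)
X(c) = 131/(4 + c) (X(c) = (-202 + 333)/((-14 - 1*(-18)) + c) = 131/((-14 + 18) + c) = 131/(4 + c))
√(X(j) - 218709) = √(131/(4 - 2545) - 218709) = √(131/(-2541) - 218709) = √(131*(-1/2541) - 218709) = √(-131/2541 - 218709) = √(-555739700/2541) = 10*I*√116705337/231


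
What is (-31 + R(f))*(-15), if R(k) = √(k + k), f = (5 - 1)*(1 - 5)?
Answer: 465 - 60*I*√2 ≈ 465.0 - 84.853*I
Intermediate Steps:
f = -16 (f = 4*(-4) = -16)
R(k) = √2*√k (R(k) = √(2*k) = √2*√k)
(-31 + R(f))*(-15) = (-31 + √2*√(-16))*(-15) = (-31 + √2*(4*I))*(-15) = (-31 + 4*I*√2)*(-15) = 465 - 60*I*√2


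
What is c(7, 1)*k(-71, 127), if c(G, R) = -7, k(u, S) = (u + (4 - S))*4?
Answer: 5432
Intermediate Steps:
k(u, S) = 16 - 4*S + 4*u (k(u, S) = (4 + u - S)*4 = 16 - 4*S + 4*u)
c(7, 1)*k(-71, 127) = -7*(16 - 4*127 + 4*(-71)) = -7*(16 - 508 - 284) = -7*(-776) = 5432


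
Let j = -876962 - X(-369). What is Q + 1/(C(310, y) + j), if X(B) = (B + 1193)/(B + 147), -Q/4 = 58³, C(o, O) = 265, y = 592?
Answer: -75947701103951/97312955 ≈ -7.8045e+5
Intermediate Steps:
Q = -780448 (Q = -4*58³ = -4*195112 = -780448)
X(B) = (1193 + B)/(147 + B)
j = -97342370/111 (j = -876962 - (1193 - 369)/(147 - 369) = -876962 - 824/(-222) = -876962 - (-1)*824/222 = -876962 - 1*(-412/111) = -876962 + 412/111 = -97342370/111 ≈ -8.7696e+5)
Q + 1/(C(310, y) + j) = -780448 + 1/(265 - 97342370/111) = -780448 + 1/(-97312955/111) = -780448 - 111/97312955 = -75947701103951/97312955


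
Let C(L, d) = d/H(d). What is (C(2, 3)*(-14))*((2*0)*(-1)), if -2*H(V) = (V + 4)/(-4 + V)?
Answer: 0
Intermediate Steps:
H(V) = -(4 + V)/(2*(-4 + V)) (H(V) = -(V + 4)/(2*(-4 + V)) = -(4 + V)/(2*(-4 + V)))
C(L, d) = 2*d*(-4 + d)/(-4 - d) (C(L, d) = d/(((-4 - d)/(2*(-4 + d)))) = d*(2*(-4 + d)/(-4 - d)) = 2*d*(-4 + d)/(-4 - d))
(C(2, 3)*(-14))*((2*0)*(-1)) = ((2*3*(4 - 1*3)/(4 + 3))*(-14))*((2*0)*(-1)) = ((2*3*(4 - 3)/7)*(-14))*(0*(-1)) = ((2*3*(⅐)*1)*(-14))*0 = ((6/7)*(-14))*0 = -12*0 = 0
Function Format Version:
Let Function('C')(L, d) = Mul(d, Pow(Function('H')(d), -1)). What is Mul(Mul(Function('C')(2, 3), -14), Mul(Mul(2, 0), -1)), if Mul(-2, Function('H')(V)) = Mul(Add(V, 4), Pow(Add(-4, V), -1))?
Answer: 0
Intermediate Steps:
Function('H')(V) = Mul(Rational(-1, 2), Pow(Add(-4, V), -1), Add(4, V)) (Function('H')(V) = Mul(Rational(-1, 2), Mul(Add(V, 4), Pow(Add(-4, V), -1))) = Mul(Rational(-1, 2), Mul(Add(4, V), Pow(Add(-4, V), -1))) = Mul(Rational(-1, 2), Mul(Pow(Add(-4, V), -1), Add(4, V))) = Mul(Rational(-1, 2), Pow(Add(-4, V), -1), Add(4, V)))
Function('C')(L, d) = Mul(2, d, Pow(Add(-4, Mul(-1, d)), -1), Add(-4, d)) (Function('C')(L, d) = Mul(d, Pow(Mul(Rational(1, 2), Pow(Add(-4, d), -1), Add(-4, Mul(-1, d))), -1)) = Mul(d, Mul(2, Pow(Add(-4, Mul(-1, d)), -1), Add(-4, d))) = Mul(2, d, Pow(Add(-4, Mul(-1, d)), -1), Add(-4, d)))
Mul(Mul(Function('C')(2, 3), -14), Mul(Mul(2, 0), -1)) = Mul(Mul(Mul(2, 3, Pow(Add(4, 3), -1), Add(4, Mul(-1, 3))), -14), Mul(Mul(2, 0), -1)) = Mul(Mul(Mul(2, 3, Pow(7, -1), Add(4, -3)), -14), Mul(0, -1)) = Mul(Mul(Mul(2, 3, Rational(1, 7), 1), -14), 0) = Mul(Mul(Rational(6, 7), -14), 0) = Mul(-12, 0) = 0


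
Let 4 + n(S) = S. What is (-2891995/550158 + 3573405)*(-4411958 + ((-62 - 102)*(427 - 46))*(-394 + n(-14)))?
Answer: 2995445182238181625/39297 ≈ 7.6226e+13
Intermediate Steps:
n(S) = -4 + S
(-2891995/550158 + 3573405)*(-4411958 + ((-62 - 102)*(427 - 46))*(-394 + n(-14))) = (-2891995/550158 + 3573405)*(-4411958 + ((-62 - 102)*(427 - 46))*(-394 + (-4 - 14))) = (-2891995*1/550158 + 3573405)*(-4411958 + (-164*381)*(-394 - 18)) = (-2891995/550158 + 3573405)*(-4411958 - 62484*(-412)) = 1965934455995*(-4411958 + 25743408)/550158 = (1965934455995/550158)*21331450 = 2995445182238181625/39297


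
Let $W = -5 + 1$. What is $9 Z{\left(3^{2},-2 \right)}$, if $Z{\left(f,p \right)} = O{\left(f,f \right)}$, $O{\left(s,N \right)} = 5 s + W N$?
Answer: $81$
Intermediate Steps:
$W = -4$
$O{\left(s,N \right)} = - 4 N + 5 s$ ($O{\left(s,N \right)} = 5 s - 4 N = - 4 N + 5 s$)
$Z{\left(f,p \right)} = f$ ($Z{\left(f,p \right)} = - 4 f + 5 f = f$)
$9 Z{\left(3^{2},-2 \right)} = 9 \cdot 3^{2} = 9 \cdot 9 = 81$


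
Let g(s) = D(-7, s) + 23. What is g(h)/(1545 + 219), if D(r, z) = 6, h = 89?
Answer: 29/1764 ≈ 0.016440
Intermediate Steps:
g(s) = 29 (g(s) = 6 + 23 = 29)
g(h)/(1545 + 219) = 29/(1545 + 219) = 29/1764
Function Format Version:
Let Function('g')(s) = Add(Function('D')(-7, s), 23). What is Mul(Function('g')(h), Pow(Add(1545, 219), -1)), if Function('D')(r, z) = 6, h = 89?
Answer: Rational(29, 1764) ≈ 0.016440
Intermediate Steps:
Function('g')(s) = 29 (Function('g')(s) = Add(6, 23) = 29)
Mul(Function('g')(h), Pow(Add(1545, 219), -1)) = Mul(29, Pow(Add(1545, 219), -1)) = Mul(29, Pow(1764, -1)) = Mul(29, Rational(1, 1764)) = Rational(29, 1764)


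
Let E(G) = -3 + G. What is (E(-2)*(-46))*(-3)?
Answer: -690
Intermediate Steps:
(E(-2)*(-46))*(-3) = ((-3 - 2)*(-46))*(-3) = -5*(-46)*(-3) = 230*(-3) = -690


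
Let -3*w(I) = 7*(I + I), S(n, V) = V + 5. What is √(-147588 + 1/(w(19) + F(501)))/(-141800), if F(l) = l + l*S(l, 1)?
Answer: -I*√15521095678935/1454159000 ≈ -0.0027093*I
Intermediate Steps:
S(n, V) = 5 + V
F(l) = 7*l (F(l) = l + l*(5 + 1) = l + l*6 = l + 6*l = 7*l)
w(I) = -14*I/3 (w(I) = -7*(I + I)/3 = -7*2*I/3 = -14*I/3)
√(-147588 + 1/(w(19) + F(501)))/(-141800) = √(-147588 + 1/(-14/3*19 + 7*501))/(-141800) = √(-147588 + 1/(-266/3 + 3507))*(-1/141800) = √(-147588 + 1/(10255/3))*(-1/141800) = √(-147588 + 3/10255)*(-1/141800) = √(-1513514937/10255)*(-1/141800) = (I*√15521095678935/10255)*(-1/141800) = -I*√15521095678935/1454159000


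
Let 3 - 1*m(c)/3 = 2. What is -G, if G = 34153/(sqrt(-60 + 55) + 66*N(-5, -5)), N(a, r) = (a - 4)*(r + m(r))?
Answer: -40573764/1411349 + 34153*I*sqrt(5)/1411349 ≈ -28.748 + 0.05411*I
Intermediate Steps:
m(c) = 3 (m(c) = 9 - 3*2 = 9 - 6 = 3)
N(a, r) = (-4 + a)*(3 + r) (N(a, r) = (a - 4)*(r + 3) = (-4 + a)*(3 + r))
G = 34153/(1188 + I*sqrt(5)) (G = 34153/(sqrt(-60 + 55) + 66*(-12 - 4*(-5) + 3*(-5) - 5*(-5))) = 34153/(sqrt(-5) + 66*(-12 + 20 - 15 + 25)) = 34153/(I*sqrt(5) + 66*18) = 34153/(I*sqrt(5) + 1188) = 34153/(1188 + I*sqrt(5)) ≈ 28.748 - 0.05411*I)
-G = -(40573764/1411349 - 34153*I*sqrt(5)/1411349) = -40573764/1411349 + 34153*I*sqrt(5)/1411349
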